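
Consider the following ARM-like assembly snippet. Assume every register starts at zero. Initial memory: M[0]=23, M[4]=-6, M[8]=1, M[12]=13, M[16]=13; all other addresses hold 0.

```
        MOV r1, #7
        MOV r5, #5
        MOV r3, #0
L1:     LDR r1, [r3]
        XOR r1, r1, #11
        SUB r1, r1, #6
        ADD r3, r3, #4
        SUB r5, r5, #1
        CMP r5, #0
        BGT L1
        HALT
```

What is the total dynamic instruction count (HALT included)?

MOV r1, #7 → r1=7
MOV r5, #5 → r5=5
MOV r3, #0 → r3=0
LDR r1, [r3] → r1=M[0]=23
XOR r1, r1, #11 → r1=23^11=28
SUB r1, r1, #6 → r1=28-6=22
ADD r3, r3, #4 → r3=0+4=4
SUB r5, r5, #1 → r5=5-1=4
CMP r5, #0  (cmp 4,0)
BGT L1: taken
LDR r1, [r3] → r1=M[4]=-6
XOR r1, r1, #11 → r1=(-6)^11=-15
SUB r1, r1, #6 → r1=(-15)-6=-21
ADD r3, r3, #4 → r3=4+4=8
SUB r5, r5, #1 → r5=4-1=3
CMP r5, #0  (cmp 3,0)
BGT L1: taken
LDR r1, [r3] → r1=M[8]=1
XOR r1, r1, #11 → r1=1^11=10
SUB r1, r1, #6 → r1=10-6=4
ADD r3, r3, #4 → r3=8+4=12
SUB r5, r5, #1 → r5=3-1=2
CMP r5, #0  (cmp 2,0)
BGT L1: taken
LDR r1, [r3] → r1=M[12]=13
XOR r1, r1, #11 → r1=13^11=6
SUB r1, r1, #6 → r1=6-6=0
ADD r3, r3, #4 → r3=12+4=16
SUB r5, r5, #1 → r5=2-1=1
CMP r5, #0  (cmp 1,0)
BGT L1: taken
LDR r1, [r3] → r1=M[16]=13
XOR r1, r1, #11 → r1=13^11=6
SUB r1, r1, #6 → r1=6-6=0
ADD r3, r3, #4 → r3=16+4=20
SUB r5, r5, #1 → r5=1-1=0
CMP r5, #0  (cmp 0,0)
BGT L1: not taken
halt.
Total executed instructions: 39.

39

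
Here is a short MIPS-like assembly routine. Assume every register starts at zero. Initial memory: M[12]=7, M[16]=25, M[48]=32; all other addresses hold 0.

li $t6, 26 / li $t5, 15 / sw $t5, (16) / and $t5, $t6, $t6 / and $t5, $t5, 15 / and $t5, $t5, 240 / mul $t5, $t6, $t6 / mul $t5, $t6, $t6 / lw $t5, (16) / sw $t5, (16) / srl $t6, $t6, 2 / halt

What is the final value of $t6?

after li $t6, 26: $t6=26
after li $t5, 15: $t5=15
sw $t5, (16) → M[16]=15
after and $t5, $t6, $t6: $t5=26&26=26
after and $t5, $t5, 15: $t5=26&15=10
after and $t5, $t5, 240: $t5=10&240=0
after mul $t5, $t6, $t6: $t5=26*26=676
after mul $t5, $t6, $t6: $t5=26*26=676
after lw $t5, (16): $t5=M[16]=15
sw $t5, (16) → M[16]=15
after srl $t6, $t6, 2: $t6=26>>2=6
halt.

6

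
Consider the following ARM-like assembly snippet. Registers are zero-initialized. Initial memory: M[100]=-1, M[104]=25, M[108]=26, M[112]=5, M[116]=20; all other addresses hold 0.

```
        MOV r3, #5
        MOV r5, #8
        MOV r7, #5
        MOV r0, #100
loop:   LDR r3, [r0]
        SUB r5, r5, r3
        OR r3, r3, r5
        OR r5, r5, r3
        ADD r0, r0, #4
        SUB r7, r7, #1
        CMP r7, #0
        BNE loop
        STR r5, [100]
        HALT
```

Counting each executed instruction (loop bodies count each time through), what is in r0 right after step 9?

104

MOV r3, #5 → r3=5
MOV r5, #8 → r5=8
MOV r7, #5 → r7=5
MOV r0, #100 → r0=100
LDR r3, [r0] → r3=M[100]=-1
SUB r5, r5, r3 → r5=8-(-1)=9
OR r3, r3, r5 → r3=(-1)|9=-1
OR r5, r5, r3 → r5=9|(-1)=-1
ADD r0, r0, #4 → r0=100+4=104
After step 9: r0 = 104.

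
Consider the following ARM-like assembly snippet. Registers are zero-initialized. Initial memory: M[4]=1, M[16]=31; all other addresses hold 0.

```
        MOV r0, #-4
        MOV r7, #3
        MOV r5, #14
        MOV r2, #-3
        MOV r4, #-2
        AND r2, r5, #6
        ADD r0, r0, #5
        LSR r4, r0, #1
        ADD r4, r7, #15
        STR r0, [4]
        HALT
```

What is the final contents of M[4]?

r0=-4
r7=3
r5=14
r2=-3
r4=-2
r2=14&6=6
r0=(-4)+5=1
r4=1>>1=0
r4=3+15=18
STR r0, [4] → M[4]=1
halt.

1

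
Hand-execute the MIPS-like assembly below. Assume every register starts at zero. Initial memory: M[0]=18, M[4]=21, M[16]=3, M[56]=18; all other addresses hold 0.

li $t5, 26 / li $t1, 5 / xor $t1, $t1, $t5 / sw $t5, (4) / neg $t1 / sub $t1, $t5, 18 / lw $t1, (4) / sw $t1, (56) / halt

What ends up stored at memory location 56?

$t5=26
$t1=5
$t1=5^26=31
sw $t5, (4) → M[4]=26
$t1=-(31)=-31
$t1=26-18=8
$t1=M[4]=26
sw $t1, (56) → M[56]=26
halt.

26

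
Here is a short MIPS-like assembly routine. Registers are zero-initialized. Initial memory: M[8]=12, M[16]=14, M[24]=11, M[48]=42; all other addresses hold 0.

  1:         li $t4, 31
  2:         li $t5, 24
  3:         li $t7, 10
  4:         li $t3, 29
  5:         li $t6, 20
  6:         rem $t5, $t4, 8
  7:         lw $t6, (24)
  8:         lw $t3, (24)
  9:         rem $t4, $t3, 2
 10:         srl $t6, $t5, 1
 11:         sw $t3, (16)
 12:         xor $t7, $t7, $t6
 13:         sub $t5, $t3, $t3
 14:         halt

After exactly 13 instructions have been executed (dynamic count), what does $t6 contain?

3

$t4=31
$t5=24
$t7=10
$t3=29
$t6=20
$t5=31%8=7
$t6=M[24]=11
$t3=M[24]=11
$t4=11%2=1
$t6=7>>1=3
sw $t3, (16) → M[16]=11
$t7=10^3=9
$t5=11-11=0
After step 13: $t6 = 3.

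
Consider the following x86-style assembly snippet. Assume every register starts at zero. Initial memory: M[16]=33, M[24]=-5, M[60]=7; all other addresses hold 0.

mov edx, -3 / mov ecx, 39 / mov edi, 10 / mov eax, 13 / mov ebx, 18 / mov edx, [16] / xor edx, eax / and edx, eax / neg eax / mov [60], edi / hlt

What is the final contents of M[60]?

edx=-3
ecx=39
edi=10
eax=13
ebx=18
edx=M[16]=33
edx=33^13=44
edx=44&13=12
eax=-(13)=-13
mov [60], edi → M[60]=10
halt.

10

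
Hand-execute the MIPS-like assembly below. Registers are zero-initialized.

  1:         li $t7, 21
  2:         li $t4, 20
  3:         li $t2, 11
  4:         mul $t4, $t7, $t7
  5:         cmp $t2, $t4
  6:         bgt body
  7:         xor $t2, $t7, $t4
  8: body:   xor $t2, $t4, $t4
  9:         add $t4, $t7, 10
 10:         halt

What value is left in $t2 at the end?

0

li $t7, 21 → $t7=21
li $t4, 20 → $t4=20
li $t2, 11 → $t2=11
mul $t4, $t7, $t7 → $t4=21*21=441
cmp $t2, $t4  (cmp 11,441)
bgt body: not taken
xor $t2, $t7, $t4 → $t2=21^441=428
xor $t2, $t4, $t4 → $t2=441^441=0
add $t4, $t7, 10 → $t4=21+10=31
halt.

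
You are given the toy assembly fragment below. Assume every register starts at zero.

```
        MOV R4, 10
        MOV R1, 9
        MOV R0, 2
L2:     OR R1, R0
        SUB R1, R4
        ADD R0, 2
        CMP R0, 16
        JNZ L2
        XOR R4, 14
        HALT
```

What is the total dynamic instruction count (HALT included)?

40

after MOV R4, 10: R4=10
after MOV R1, 9: R1=9
after MOV R0, 2: R0=2
after OR R1, R0: R1=9|2=11
after SUB R1, R4: R1=11-10=1
after ADD R0, 2: R0=2+2=4
CMP R0, 16  (cmp 4,16)
JNZ L2: taken
after OR R1, R0: R1=1|4=5
after SUB R1, R4: R1=5-10=-5
after ADD R0, 2: R0=4+2=6
CMP R0, 16  (cmp 6,16)
JNZ L2: taken
after OR R1, R0: R1=(-5)|6=-1
after SUB R1, R4: R1=(-1)-10=-11
after ADD R0, 2: R0=6+2=8
CMP R0, 16  (cmp 8,16)
JNZ L2: taken
after OR R1, R0: R1=(-11)|8=-3
after SUB R1, R4: R1=(-3)-10=-13
after ADD R0, 2: R0=8+2=10
CMP R0, 16  (cmp 10,16)
JNZ L2: taken
after OR R1, R0: R1=(-13)|10=-5
after SUB R1, R4: R1=(-5)-10=-15
after ADD R0, 2: R0=10+2=12
CMP R0, 16  (cmp 12,16)
JNZ L2: taken
after OR R1, R0: R1=(-15)|12=-3
after SUB R1, R4: R1=(-3)-10=-13
after ADD R0, 2: R0=12+2=14
CMP R0, 16  (cmp 14,16)
JNZ L2: taken
after OR R1, R0: R1=(-13)|14=-1
after SUB R1, R4: R1=(-1)-10=-11
after ADD R0, 2: R0=14+2=16
CMP R0, 16  (cmp 16,16)
JNZ L2: not taken
after XOR R4, 14: R4=10^14=4
halt.
Total executed instructions: 40.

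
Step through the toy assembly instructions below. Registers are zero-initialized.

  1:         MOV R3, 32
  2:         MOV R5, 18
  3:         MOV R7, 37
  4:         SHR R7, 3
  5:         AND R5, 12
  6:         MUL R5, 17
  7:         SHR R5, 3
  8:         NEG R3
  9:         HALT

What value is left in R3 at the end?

after MOV R3, 32: R3=32
after MOV R5, 18: R5=18
after MOV R7, 37: R7=37
after SHR R7, 3: R7=37>>3=4
after AND R5, 12: R5=18&12=0
after MUL R5, 17: R5=0*17=0
after SHR R5, 3: R5=0>>3=0
after NEG R3: R3=-(32)=-32
halt.

-32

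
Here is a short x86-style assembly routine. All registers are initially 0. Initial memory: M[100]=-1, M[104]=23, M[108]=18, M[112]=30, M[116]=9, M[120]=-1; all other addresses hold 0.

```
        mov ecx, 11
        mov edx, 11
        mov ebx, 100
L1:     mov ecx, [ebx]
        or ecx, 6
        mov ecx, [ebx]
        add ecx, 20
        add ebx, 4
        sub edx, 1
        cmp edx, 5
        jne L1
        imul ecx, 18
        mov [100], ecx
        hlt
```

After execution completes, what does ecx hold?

ecx=11
edx=11
ebx=100
ecx=M[100]=-1
ecx=(-1)|6=-1
ecx=M[100]=-1
ecx=(-1)+20=19
ebx=100+4=104
edx=11-1=10
cmp edx, 5  (cmp 10,5)
jne L1: taken
ecx=M[104]=23
ecx=23|6=23
ecx=M[104]=23
ecx=23+20=43
ebx=104+4=108
edx=10-1=9
cmp edx, 5  (cmp 9,5)
jne L1: taken
ecx=M[108]=18
ecx=18|6=22
ecx=M[108]=18
ecx=18+20=38
ebx=108+4=112
edx=9-1=8
cmp edx, 5  (cmp 8,5)
jne L1: taken
ecx=M[112]=30
ecx=30|6=30
ecx=M[112]=30
ecx=30+20=50
ebx=112+4=116
edx=8-1=7
cmp edx, 5  (cmp 7,5)
jne L1: taken
ecx=M[116]=9
ecx=9|6=15
ecx=M[116]=9
ecx=9+20=29
ebx=116+4=120
edx=7-1=6
cmp edx, 5  (cmp 6,5)
jne L1: taken
ecx=M[120]=-1
ecx=(-1)|6=-1
ecx=M[120]=-1
ecx=(-1)+20=19
ebx=120+4=124
edx=6-1=5
cmp edx, 5  (cmp 5,5)
jne L1: not taken
ecx=19*18=342
mov [100], ecx → M[100]=342
halt.

342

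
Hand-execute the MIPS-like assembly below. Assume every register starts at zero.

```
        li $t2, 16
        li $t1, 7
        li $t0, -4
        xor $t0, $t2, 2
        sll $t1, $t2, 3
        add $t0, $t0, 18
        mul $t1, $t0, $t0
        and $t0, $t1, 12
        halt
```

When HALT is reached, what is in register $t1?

1296

$t2=16
$t1=7
$t0=-4
$t0=16^2=18
$t1=16<<3=128
$t0=18+18=36
$t1=36*36=1296
$t0=1296&12=0
halt.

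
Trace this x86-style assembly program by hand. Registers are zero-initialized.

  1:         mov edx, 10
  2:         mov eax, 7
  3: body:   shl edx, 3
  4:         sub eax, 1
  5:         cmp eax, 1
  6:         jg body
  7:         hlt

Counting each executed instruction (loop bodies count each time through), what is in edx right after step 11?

edx=10
eax=7
edx=10<<3=80
eax=7-1=6
cmp eax, 1  (cmp 6,1)
jg body: taken
edx=80<<3=640
eax=6-1=5
cmp eax, 1  (cmp 5,1)
jg body: taken
edx=640<<3=5120
After step 11: edx = 5120.

5120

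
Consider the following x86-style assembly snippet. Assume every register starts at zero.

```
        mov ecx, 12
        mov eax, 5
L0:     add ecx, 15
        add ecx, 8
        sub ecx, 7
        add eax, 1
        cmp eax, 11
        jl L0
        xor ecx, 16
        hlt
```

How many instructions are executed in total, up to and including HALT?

ecx=12
eax=5
ecx=12+15=27
ecx=27+8=35
ecx=35-7=28
eax=5+1=6
cmp eax, 11  (cmp 6,11)
jl L0: taken
ecx=28+15=43
ecx=43+8=51
ecx=51-7=44
eax=6+1=7
cmp eax, 11  (cmp 7,11)
jl L0: taken
ecx=44+15=59
ecx=59+8=67
ecx=67-7=60
eax=7+1=8
cmp eax, 11  (cmp 8,11)
jl L0: taken
ecx=60+15=75
ecx=75+8=83
ecx=83-7=76
eax=8+1=9
cmp eax, 11  (cmp 9,11)
jl L0: taken
ecx=76+15=91
ecx=91+8=99
ecx=99-7=92
eax=9+1=10
cmp eax, 11  (cmp 10,11)
jl L0: taken
ecx=92+15=107
ecx=107+8=115
ecx=115-7=108
eax=10+1=11
cmp eax, 11  (cmp 11,11)
jl L0: not taken
ecx=108^16=124
halt.
Total executed instructions: 40.

40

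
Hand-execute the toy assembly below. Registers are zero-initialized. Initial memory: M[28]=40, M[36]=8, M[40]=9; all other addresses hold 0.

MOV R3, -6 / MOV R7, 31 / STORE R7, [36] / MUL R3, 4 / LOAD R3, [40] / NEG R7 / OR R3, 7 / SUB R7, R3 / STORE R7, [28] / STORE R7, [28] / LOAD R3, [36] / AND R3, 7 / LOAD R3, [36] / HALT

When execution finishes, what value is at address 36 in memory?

R3=-6
R7=31
STORE R7, [36] → M[36]=31
R3=(-6)*4=-24
R3=M[40]=9
R7=-(31)=-31
R3=9|7=15
R7=(-31)-15=-46
STORE R7, [28] → M[28]=-46
STORE R7, [28] → M[28]=-46
R3=M[36]=31
R3=31&7=7
R3=M[36]=31
halt.

31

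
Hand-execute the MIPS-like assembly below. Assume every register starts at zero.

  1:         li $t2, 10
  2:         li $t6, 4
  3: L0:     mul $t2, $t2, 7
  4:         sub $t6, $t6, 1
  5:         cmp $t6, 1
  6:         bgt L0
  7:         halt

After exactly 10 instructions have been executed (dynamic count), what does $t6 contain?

li $t2, 10 → $t2=10
li $t6, 4 → $t6=4
mul $t2, $t2, 7 → $t2=10*7=70
sub $t6, $t6, 1 → $t6=4-1=3
cmp $t6, 1  (cmp 3,1)
bgt L0: taken
mul $t2, $t2, 7 → $t2=70*7=490
sub $t6, $t6, 1 → $t6=3-1=2
cmp $t6, 1  (cmp 2,1)
bgt L0: taken
After step 10: $t6 = 2.

2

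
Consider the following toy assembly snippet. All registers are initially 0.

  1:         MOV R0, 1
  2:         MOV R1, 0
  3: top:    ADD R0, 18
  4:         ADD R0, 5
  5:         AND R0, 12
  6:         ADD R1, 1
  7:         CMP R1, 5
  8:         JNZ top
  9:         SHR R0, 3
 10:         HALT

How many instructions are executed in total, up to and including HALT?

34

MOV R0, 1 → R0=1
MOV R1, 0 → R1=0
ADD R0, 18 → R0=1+18=19
ADD R0, 5 → R0=19+5=24
AND R0, 12 → R0=24&12=8
ADD R1, 1 → R1=0+1=1
CMP R1, 5  (cmp 1,5)
JNZ top: taken
ADD R0, 18 → R0=8+18=26
ADD R0, 5 → R0=26+5=31
AND R0, 12 → R0=31&12=12
ADD R1, 1 → R1=1+1=2
CMP R1, 5  (cmp 2,5)
JNZ top: taken
ADD R0, 18 → R0=12+18=30
ADD R0, 5 → R0=30+5=35
AND R0, 12 → R0=35&12=0
ADD R1, 1 → R1=2+1=3
CMP R1, 5  (cmp 3,5)
JNZ top: taken
ADD R0, 18 → R0=0+18=18
ADD R0, 5 → R0=18+5=23
AND R0, 12 → R0=23&12=4
ADD R1, 1 → R1=3+1=4
CMP R1, 5  (cmp 4,5)
JNZ top: taken
ADD R0, 18 → R0=4+18=22
ADD R0, 5 → R0=22+5=27
AND R0, 12 → R0=27&12=8
ADD R1, 1 → R1=4+1=5
CMP R1, 5  (cmp 5,5)
JNZ top: not taken
SHR R0, 3 → R0=8>>3=1
halt.
Total executed instructions: 34.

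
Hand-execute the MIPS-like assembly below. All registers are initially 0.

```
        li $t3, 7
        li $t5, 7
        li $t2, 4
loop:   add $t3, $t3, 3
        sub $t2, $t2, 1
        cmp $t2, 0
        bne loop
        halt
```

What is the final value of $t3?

19

li $t3, 7 → $t3=7
li $t5, 7 → $t5=7
li $t2, 4 → $t2=4
add $t3, $t3, 3 → $t3=7+3=10
sub $t2, $t2, 1 → $t2=4-1=3
cmp $t2, 0  (cmp 3,0)
bne loop: taken
add $t3, $t3, 3 → $t3=10+3=13
sub $t2, $t2, 1 → $t2=3-1=2
cmp $t2, 0  (cmp 2,0)
bne loop: taken
add $t3, $t3, 3 → $t3=13+3=16
sub $t2, $t2, 1 → $t2=2-1=1
cmp $t2, 0  (cmp 1,0)
bne loop: taken
add $t3, $t3, 3 → $t3=16+3=19
sub $t2, $t2, 1 → $t2=1-1=0
cmp $t2, 0  (cmp 0,0)
bne loop: not taken
halt.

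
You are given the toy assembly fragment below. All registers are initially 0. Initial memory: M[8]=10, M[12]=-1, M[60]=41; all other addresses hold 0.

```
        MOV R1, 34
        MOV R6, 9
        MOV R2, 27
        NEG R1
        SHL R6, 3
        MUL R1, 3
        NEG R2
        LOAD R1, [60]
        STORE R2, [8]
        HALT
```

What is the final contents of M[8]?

-27

MOV R1, 34 → R1=34
MOV R6, 9 → R6=9
MOV R2, 27 → R2=27
NEG R1 → R1=-(34)=-34
SHL R6, 3 → R6=9<<3=72
MUL R1, 3 → R1=(-34)*3=-102
NEG R2 → R2=-(27)=-27
LOAD R1, [60] → R1=M[60]=41
STORE R2, [8] → M[8]=-27
halt.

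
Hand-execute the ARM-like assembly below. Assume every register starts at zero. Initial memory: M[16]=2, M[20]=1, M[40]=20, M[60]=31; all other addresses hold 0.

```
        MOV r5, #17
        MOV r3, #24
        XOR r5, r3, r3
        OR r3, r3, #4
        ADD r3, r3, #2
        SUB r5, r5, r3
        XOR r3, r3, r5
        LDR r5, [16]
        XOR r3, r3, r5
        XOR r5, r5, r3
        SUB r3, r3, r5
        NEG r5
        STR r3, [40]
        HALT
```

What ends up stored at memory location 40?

after MOV r5, #17: r5=17
after MOV r3, #24: r3=24
after XOR r5, r3, r3: r5=24^24=0
after OR r3, r3, #4: r3=24|4=28
after ADD r3, r3, #2: r3=28+2=30
after SUB r5, r5, r3: r5=0-30=-30
after XOR r3, r3, r5: r3=30^(-30)=-4
after LDR r5, [16]: r5=M[16]=2
after XOR r3, r3, r5: r3=(-4)^2=-2
after XOR r5, r5, r3: r5=2^(-2)=-4
after SUB r3, r3, r5: r3=(-2)-(-4)=2
after NEG r5: r5=-(-4)=4
STR r3, [40] → M[40]=2
halt.

2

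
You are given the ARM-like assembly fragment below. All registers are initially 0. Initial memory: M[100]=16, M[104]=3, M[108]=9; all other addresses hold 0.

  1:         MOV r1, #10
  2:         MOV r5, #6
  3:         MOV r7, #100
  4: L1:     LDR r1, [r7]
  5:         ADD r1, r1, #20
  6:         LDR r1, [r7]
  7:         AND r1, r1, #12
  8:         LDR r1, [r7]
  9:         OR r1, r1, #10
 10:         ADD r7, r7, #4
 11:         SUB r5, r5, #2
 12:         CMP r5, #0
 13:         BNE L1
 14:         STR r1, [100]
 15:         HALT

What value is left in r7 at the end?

MOV r1, #10 → r1=10
MOV r5, #6 → r5=6
MOV r7, #100 → r7=100
LDR r1, [r7] → r1=M[100]=16
ADD r1, r1, #20 → r1=16+20=36
LDR r1, [r7] → r1=M[100]=16
AND r1, r1, #12 → r1=16&12=0
LDR r1, [r7] → r1=M[100]=16
OR r1, r1, #10 → r1=16|10=26
ADD r7, r7, #4 → r7=100+4=104
SUB r5, r5, #2 → r5=6-2=4
CMP r5, #0  (cmp 4,0)
BNE L1: taken
LDR r1, [r7] → r1=M[104]=3
ADD r1, r1, #20 → r1=3+20=23
LDR r1, [r7] → r1=M[104]=3
AND r1, r1, #12 → r1=3&12=0
LDR r1, [r7] → r1=M[104]=3
OR r1, r1, #10 → r1=3|10=11
ADD r7, r7, #4 → r7=104+4=108
SUB r5, r5, #2 → r5=4-2=2
CMP r5, #0  (cmp 2,0)
BNE L1: taken
LDR r1, [r7] → r1=M[108]=9
ADD r1, r1, #20 → r1=9+20=29
LDR r1, [r7] → r1=M[108]=9
AND r1, r1, #12 → r1=9&12=8
LDR r1, [r7] → r1=M[108]=9
OR r1, r1, #10 → r1=9|10=11
ADD r7, r7, #4 → r7=108+4=112
SUB r5, r5, #2 → r5=2-2=0
CMP r5, #0  (cmp 0,0)
BNE L1: not taken
STR r1, [100] → M[100]=11
halt.

112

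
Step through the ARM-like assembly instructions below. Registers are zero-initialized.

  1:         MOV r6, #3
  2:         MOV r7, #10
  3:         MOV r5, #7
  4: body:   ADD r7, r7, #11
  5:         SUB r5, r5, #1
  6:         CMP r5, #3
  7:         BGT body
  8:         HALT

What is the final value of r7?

54

MOV r6, #3 → r6=3
MOV r7, #10 → r7=10
MOV r5, #7 → r5=7
ADD r7, r7, #11 → r7=10+11=21
SUB r5, r5, #1 → r5=7-1=6
CMP r5, #3  (cmp 6,3)
BGT body: taken
ADD r7, r7, #11 → r7=21+11=32
SUB r5, r5, #1 → r5=6-1=5
CMP r5, #3  (cmp 5,3)
BGT body: taken
ADD r7, r7, #11 → r7=32+11=43
SUB r5, r5, #1 → r5=5-1=4
CMP r5, #3  (cmp 4,3)
BGT body: taken
ADD r7, r7, #11 → r7=43+11=54
SUB r5, r5, #1 → r5=4-1=3
CMP r5, #3  (cmp 3,3)
BGT body: not taken
halt.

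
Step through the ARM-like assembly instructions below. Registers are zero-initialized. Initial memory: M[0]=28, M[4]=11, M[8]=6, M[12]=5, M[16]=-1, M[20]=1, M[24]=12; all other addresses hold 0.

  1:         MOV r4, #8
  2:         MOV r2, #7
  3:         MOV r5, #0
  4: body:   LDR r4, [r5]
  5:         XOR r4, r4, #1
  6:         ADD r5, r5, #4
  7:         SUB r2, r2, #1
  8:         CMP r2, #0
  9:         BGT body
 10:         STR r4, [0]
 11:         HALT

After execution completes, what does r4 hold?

13

r4=8
r2=7
r5=0
r4=M[0]=28
r4=28^1=29
r5=0+4=4
r2=7-1=6
CMP r2, #0  (cmp 6,0)
BGT body: taken
r4=M[4]=11
r4=11^1=10
r5=4+4=8
r2=6-1=5
CMP r2, #0  (cmp 5,0)
BGT body: taken
r4=M[8]=6
r4=6^1=7
r5=8+4=12
r2=5-1=4
CMP r2, #0  (cmp 4,0)
BGT body: taken
r4=M[12]=5
r4=5^1=4
r5=12+4=16
r2=4-1=3
CMP r2, #0  (cmp 3,0)
BGT body: taken
r4=M[16]=-1
r4=(-1)^1=-2
r5=16+4=20
r2=3-1=2
CMP r2, #0  (cmp 2,0)
BGT body: taken
r4=M[20]=1
r4=1^1=0
r5=20+4=24
r2=2-1=1
CMP r2, #0  (cmp 1,0)
BGT body: taken
r4=M[24]=12
r4=12^1=13
r5=24+4=28
r2=1-1=0
CMP r2, #0  (cmp 0,0)
BGT body: not taken
STR r4, [0] → M[0]=13
halt.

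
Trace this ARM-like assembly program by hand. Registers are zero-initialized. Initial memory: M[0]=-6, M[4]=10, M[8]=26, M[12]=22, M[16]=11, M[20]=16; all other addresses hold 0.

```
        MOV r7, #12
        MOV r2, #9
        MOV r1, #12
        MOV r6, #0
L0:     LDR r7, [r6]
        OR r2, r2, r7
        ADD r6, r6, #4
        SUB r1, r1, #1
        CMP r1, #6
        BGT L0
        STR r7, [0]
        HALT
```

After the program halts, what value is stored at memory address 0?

16

r7=12
r2=9
r1=12
r6=0
r7=M[0]=-6
r2=9|(-6)=-5
r6=0+4=4
r1=12-1=11
CMP r1, #6  (cmp 11,6)
BGT L0: taken
r7=M[4]=10
r2=(-5)|10=-5
r6=4+4=8
r1=11-1=10
CMP r1, #6  (cmp 10,6)
BGT L0: taken
r7=M[8]=26
r2=(-5)|26=-5
r6=8+4=12
r1=10-1=9
CMP r1, #6  (cmp 9,6)
BGT L0: taken
r7=M[12]=22
r2=(-5)|22=-1
r6=12+4=16
r1=9-1=8
CMP r1, #6  (cmp 8,6)
BGT L0: taken
r7=M[16]=11
r2=(-1)|11=-1
r6=16+4=20
r1=8-1=7
CMP r1, #6  (cmp 7,6)
BGT L0: taken
r7=M[20]=16
r2=(-1)|16=-1
r6=20+4=24
r1=7-1=6
CMP r1, #6  (cmp 6,6)
BGT L0: not taken
STR r7, [0] → M[0]=16
halt.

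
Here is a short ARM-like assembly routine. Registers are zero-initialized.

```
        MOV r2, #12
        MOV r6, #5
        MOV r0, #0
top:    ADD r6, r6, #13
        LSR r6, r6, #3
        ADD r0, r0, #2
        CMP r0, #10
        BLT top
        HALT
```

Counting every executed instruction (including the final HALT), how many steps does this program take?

MOV r2, #12 → r2=12
MOV r6, #5 → r6=5
MOV r0, #0 → r0=0
ADD r6, r6, #13 → r6=5+13=18
LSR r6, r6, #3 → r6=18>>3=2
ADD r0, r0, #2 → r0=0+2=2
CMP r0, #10  (cmp 2,10)
BLT top: taken
ADD r6, r6, #13 → r6=2+13=15
LSR r6, r6, #3 → r6=15>>3=1
ADD r0, r0, #2 → r0=2+2=4
CMP r0, #10  (cmp 4,10)
BLT top: taken
ADD r6, r6, #13 → r6=1+13=14
LSR r6, r6, #3 → r6=14>>3=1
ADD r0, r0, #2 → r0=4+2=6
CMP r0, #10  (cmp 6,10)
BLT top: taken
ADD r6, r6, #13 → r6=1+13=14
LSR r6, r6, #3 → r6=14>>3=1
ADD r0, r0, #2 → r0=6+2=8
CMP r0, #10  (cmp 8,10)
BLT top: taken
ADD r6, r6, #13 → r6=1+13=14
LSR r6, r6, #3 → r6=14>>3=1
ADD r0, r0, #2 → r0=8+2=10
CMP r0, #10  (cmp 10,10)
BLT top: not taken
halt.
Total executed instructions: 29.

29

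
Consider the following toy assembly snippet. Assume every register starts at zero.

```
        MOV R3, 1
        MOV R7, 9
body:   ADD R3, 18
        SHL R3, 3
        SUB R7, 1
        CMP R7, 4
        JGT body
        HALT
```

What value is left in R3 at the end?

706832

after MOV R3, 1: R3=1
after MOV R7, 9: R7=9
after ADD R3, 18: R3=1+18=19
after SHL R3, 3: R3=19<<3=152
after SUB R7, 1: R7=9-1=8
CMP R7, 4  (cmp 8,4)
JGT body: taken
after ADD R3, 18: R3=152+18=170
after SHL R3, 3: R3=170<<3=1360
after SUB R7, 1: R7=8-1=7
CMP R7, 4  (cmp 7,4)
JGT body: taken
after ADD R3, 18: R3=1360+18=1378
after SHL R3, 3: R3=1378<<3=11024
after SUB R7, 1: R7=7-1=6
CMP R7, 4  (cmp 6,4)
JGT body: taken
after ADD R3, 18: R3=11024+18=11042
after SHL R3, 3: R3=11042<<3=88336
after SUB R7, 1: R7=6-1=5
CMP R7, 4  (cmp 5,4)
JGT body: taken
after ADD R3, 18: R3=88336+18=88354
after SHL R3, 3: R3=88354<<3=706832
after SUB R7, 1: R7=5-1=4
CMP R7, 4  (cmp 4,4)
JGT body: not taken
halt.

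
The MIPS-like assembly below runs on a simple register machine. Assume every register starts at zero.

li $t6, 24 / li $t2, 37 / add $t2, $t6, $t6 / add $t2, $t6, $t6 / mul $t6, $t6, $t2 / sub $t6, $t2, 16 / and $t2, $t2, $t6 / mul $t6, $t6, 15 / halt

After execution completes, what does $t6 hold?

480

after li $t6, 24: $t6=24
after li $t2, 37: $t2=37
after add $t2, $t6, $t6: $t2=24+24=48
after add $t2, $t6, $t6: $t2=24+24=48
after mul $t6, $t6, $t2: $t6=24*48=1152
after sub $t6, $t2, 16: $t6=48-16=32
after and $t2, $t2, $t6: $t2=48&32=32
after mul $t6, $t6, 15: $t6=32*15=480
halt.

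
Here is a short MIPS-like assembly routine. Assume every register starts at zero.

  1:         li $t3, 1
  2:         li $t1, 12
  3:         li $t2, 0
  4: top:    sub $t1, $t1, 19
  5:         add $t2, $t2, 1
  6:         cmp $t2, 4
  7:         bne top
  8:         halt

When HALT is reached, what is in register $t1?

-64

li $t3, 1 → $t3=1
li $t1, 12 → $t1=12
li $t2, 0 → $t2=0
sub $t1, $t1, 19 → $t1=12-19=-7
add $t2, $t2, 1 → $t2=0+1=1
cmp $t2, 4  (cmp 1,4)
bne top: taken
sub $t1, $t1, 19 → $t1=(-7)-19=-26
add $t2, $t2, 1 → $t2=1+1=2
cmp $t2, 4  (cmp 2,4)
bne top: taken
sub $t1, $t1, 19 → $t1=(-26)-19=-45
add $t2, $t2, 1 → $t2=2+1=3
cmp $t2, 4  (cmp 3,4)
bne top: taken
sub $t1, $t1, 19 → $t1=(-45)-19=-64
add $t2, $t2, 1 → $t2=3+1=4
cmp $t2, 4  (cmp 4,4)
bne top: not taken
halt.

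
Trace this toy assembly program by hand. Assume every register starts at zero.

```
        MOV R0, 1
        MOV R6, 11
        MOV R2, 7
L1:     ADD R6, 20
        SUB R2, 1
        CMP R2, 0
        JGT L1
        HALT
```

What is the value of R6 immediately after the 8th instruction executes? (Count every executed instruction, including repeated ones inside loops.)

51

R0=1
R6=11
R2=7
R6=11+20=31
R2=7-1=6
CMP R2, 0  (cmp 6,0)
JGT L1: taken
R6=31+20=51
After step 8: R6 = 51.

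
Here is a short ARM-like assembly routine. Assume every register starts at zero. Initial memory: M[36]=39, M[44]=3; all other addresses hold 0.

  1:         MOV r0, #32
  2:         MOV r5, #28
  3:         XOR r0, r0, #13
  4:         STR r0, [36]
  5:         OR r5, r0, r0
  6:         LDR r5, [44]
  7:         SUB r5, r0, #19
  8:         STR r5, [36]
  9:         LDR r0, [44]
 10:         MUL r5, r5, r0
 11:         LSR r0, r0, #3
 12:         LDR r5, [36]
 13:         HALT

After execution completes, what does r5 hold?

26

MOV r0, #32 → r0=32
MOV r5, #28 → r5=28
XOR r0, r0, #13 → r0=32^13=45
STR r0, [36] → M[36]=45
OR r5, r0, r0 → r5=45|45=45
LDR r5, [44] → r5=M[44]=3
SUB r5, r0, #19 → r5=45-19=26
STR r5, [36] → M[36]=26
LDR r0, [44] → r0=M[44]=3
MUL r5, r5, r0 → r5=26*3=78
LSR r0, r0, #3 → r0=3>>3=0
LDR r5, [36] → r5=M[36]=26
halt.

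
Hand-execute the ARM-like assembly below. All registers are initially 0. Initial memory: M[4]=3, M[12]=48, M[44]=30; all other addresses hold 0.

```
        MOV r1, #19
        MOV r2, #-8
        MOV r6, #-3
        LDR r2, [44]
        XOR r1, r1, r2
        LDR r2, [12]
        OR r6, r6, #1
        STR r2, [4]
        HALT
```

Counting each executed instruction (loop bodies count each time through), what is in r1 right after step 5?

13

MOV r1, #19 → r1=19
MOV r2, #-8 → r2=-8
MOV r6, #-3 → r6=-3
LDR r2, [44] → r2=M[44]=30
XOR r1, r1, r2 → r1=19^30=13
After step 5: r1 = 13.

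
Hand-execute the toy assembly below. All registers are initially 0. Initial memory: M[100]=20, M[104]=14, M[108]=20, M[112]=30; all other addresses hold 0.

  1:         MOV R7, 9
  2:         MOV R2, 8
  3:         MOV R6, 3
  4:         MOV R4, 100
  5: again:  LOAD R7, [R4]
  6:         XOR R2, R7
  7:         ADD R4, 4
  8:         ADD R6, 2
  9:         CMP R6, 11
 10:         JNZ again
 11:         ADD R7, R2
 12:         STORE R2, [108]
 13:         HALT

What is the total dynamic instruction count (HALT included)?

31

after MOV R7, 9: R7=9
after MOV R2, 8: R2=8
after MOV R6, 3: R6=3
after MOV R4, 100: R4=100
after LOAD R7, [R4]: R7=M[100]=20
after XOR R2, R7: R2=8^20=28
after ADD R4, 4: R4=100+4=104
after ADD R6, 2: R6=3+2=5
CMP R6, 11  (cmp 5,11)
JNZ again: taken
after LOAD R7, [R4]: R7=M[104]=14
after XOR R2, R7: R2=28^14=18
after ADD R4, 4: R4=104+4=108
after ADD R6, 2: R6=5+2=7
CMP R6, 11  (cmp 7,11)
JNZ again: taken
after LOAD R7, [R4]: R7=M[108]=20
after XOR R2, R7: R2=18^20=6
after ADD R4, 4: R4=108+4=112
after ADD R6, 2: R6=7+2=9
CMP R6, 11  (cmp 9,11)
JNZ again: taken
after LOAD R7, [R4]: R7=M[112]=30
after XOR R2, R7: R2=6^30=24
after ADD R4, 4: R4=112+4=116
after ADD R6, 2: R6=9+2=11
CMP R6, 11  (cmp 11,11)
JNZ again: not taken
after ADD R7, R2: R7=30+24=54
STORE R2, [108] → M[108]=24
halt.
Total executed instructions: 31.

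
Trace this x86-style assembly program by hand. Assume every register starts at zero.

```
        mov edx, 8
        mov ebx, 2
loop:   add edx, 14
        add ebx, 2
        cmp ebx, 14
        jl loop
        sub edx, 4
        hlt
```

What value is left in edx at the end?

edx=8
ebx=2
edx=8+14=22
ebx=2+2=4
cmp ebx, 14  (cmp 4,14)
jl loop: taken
edx=22+14=36
ebx=4+2=6
cmp ebx, 14  (cmp 6,14)
jl loop: taken
edx=36+14=50
ebx=6+2=8
cmp ebx, 14  (cmp 8,14)
jl loop: taken
edx=50+14=64
ebx=8+2=10
cmp ebx, 14  (cmp 10,14)
jl loop: taken
edx=64+14=78
ebx=10+2=12
cmp ebx, 14  (cmp 12,14)
jl loop: taken
edx=78+14=92
ebx=12+2=14
cmp ebx, 14  (cmp 14,14)
jl loop: not taken
edx=92-4=88
halt.

88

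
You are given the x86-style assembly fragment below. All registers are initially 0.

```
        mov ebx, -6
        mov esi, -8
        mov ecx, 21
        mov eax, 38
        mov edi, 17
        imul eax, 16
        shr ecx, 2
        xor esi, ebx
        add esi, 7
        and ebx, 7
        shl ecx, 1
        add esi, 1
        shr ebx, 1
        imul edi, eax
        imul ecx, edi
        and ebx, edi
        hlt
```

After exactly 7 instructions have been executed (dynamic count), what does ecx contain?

5

ebx=-6
esi=-8
ecx=21
eax=38
edi=17
eax=38*16=608
ecx=21>>2=5
After step 7: ecx = 5.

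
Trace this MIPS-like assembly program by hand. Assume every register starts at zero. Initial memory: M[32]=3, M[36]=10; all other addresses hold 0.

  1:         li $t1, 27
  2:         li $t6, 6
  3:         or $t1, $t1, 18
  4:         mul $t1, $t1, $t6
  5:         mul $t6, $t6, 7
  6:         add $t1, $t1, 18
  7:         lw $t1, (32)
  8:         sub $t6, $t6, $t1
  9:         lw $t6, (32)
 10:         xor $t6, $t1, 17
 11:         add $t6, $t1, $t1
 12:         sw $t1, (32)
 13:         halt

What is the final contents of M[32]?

after li $t1, 27: $t1=27
after li $t6, 6: $t6=6
after or $t1, $t1, 18: $t1=27|18=27
after mul $t1, $t1, $t6: $t1=27*6=162
after mul $t6, $t6, 7: $t6=6*7=42
after add $t1, $t1, 18: $t1=162+18=180
after lw $t1, (32): $t1=M[32]=3
after sub $t6, $t6, $t1: $t6=42-3=39
after lw $t6, (32): $t6=M[32]=3
after xor $t6, $t1, 17: $t6=3^17=18
after add $t6, $t1, $t1: $t6=3+3=6
sw $t1, (32) → M[32]=3
halt.

3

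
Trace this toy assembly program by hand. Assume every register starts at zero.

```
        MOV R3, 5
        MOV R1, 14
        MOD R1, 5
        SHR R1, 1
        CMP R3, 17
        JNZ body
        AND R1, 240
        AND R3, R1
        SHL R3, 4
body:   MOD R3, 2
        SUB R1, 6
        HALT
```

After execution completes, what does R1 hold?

-4

after MOV R3, 5: R3=5
after MOV R1, 14: R1=14
after MOD R1, 5: R1=14%5=4
after SHR R1, 1: R1=4>>1=2
CMP R3, 17  (cmp 5,17)
JNZ body: taken
after MOD R3, 2: R3=5%2=1
after SUB R1, 6: R1=2-6=-4
halt.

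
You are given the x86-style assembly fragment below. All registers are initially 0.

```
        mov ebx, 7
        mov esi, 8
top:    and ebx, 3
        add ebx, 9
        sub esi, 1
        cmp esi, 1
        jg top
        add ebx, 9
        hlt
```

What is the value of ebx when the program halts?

19

ebx=7
esi=8
ebx=7&3=3
ebx=3+9=12
esi=8-1=7
cmp esi, 1  (cmp 7,1)
jg top: taken
ebx=12&3=0
ebx=0+9=9
esi=7-1=6
cmp esi, 1  (cmp 6,1)
jg top: taken
ebx=9&3=1
ebx=1+9=10
esi=6-1=5
cmp esi, 1  (cmp 5,1)
jg top: taken
ebx=10&3=2
ebx=2+9=11
esi=5-1=4
cmp esi, 1  (cmp 4,1)
jg top: taken
ebx=11&3=3
ebx=3+9=12
esi=4-1=3
cmp esi, 1  (cmp 3,1)
jg top: taken
ebx=12&3=0
ebx=0+9=9
esi=3-1=2
cmp esi, 1  (cmp 2,1)
jg top: taken
ebx=9&3=1
ebx=1+9=10
esi=2-1=1
cmp esi, 1  (cmp 1,1)
jg top: not taken
ebx=10+9=19
halt.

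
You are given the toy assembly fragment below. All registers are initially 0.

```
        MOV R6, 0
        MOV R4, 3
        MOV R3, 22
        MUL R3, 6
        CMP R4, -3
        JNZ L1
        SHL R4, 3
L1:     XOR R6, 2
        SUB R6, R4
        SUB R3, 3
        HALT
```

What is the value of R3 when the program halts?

MOV R6, 0 → R6=0
MOV R4, 3 → R4=3
MOV R3, 22 → R3=22
MUL R3, 6 → R3=22*6=132
CMP R4, -3  (cmp 3,-3)
JNZ L1: taken
XOR R6, 2 → R6=0^2=2
SUB R6, R4 → R6=2-3=-1
SUB R3, 3 → R3=132-3=129
halt.

129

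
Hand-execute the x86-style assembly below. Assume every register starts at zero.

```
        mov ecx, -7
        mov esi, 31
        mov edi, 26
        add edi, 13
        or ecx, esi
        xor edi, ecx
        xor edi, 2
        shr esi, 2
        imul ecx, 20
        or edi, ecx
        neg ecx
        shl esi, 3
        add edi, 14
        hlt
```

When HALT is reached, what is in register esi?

56

mov ecx, -7 → ecx=-7
mov esi, 31 → esi=31
mov edi, 26 → edi=26
add edi, 13 → edi=26+13=39
or ecx, esi → ecx=(-7)|31=-1
xor edi, ecx → edi=39^(-1)=-40
xor edi, 2 → edi=(-40)^2=-38
shr esi, 2 → esi=31>>2=7
imul ecx, 20 → ecx=(-1)*20=-20
or edi, ecx → edi=(-38)|(-20)=-2
neg ecx → ecx=-(-20)=20
shl esi, 3 → esi=7<<3=56
add edi, 14 → edi=(-2)+14=12
halt.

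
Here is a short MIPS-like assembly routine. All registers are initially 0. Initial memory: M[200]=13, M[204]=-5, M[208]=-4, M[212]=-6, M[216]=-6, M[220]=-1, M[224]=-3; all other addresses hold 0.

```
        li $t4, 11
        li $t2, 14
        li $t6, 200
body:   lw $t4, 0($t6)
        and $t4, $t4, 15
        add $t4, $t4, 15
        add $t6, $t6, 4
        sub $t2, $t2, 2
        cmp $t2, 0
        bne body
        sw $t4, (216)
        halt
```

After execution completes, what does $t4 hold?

$t4=11
$t2=14
$t6=200
$t4=M[200]=13
$t4=13&15=13
$t4=13+15=28
$t6=200+4=204
$t2=14-2=12
cmp $t2, 0  (cmp 12,0)
bne body: taken
$t4=M[204]=-5
$t4=(-5)&15=11
$t4=11+15=26
$t6=204+4=208
$t2=12-2=10
cmp $t2, 0  (cmp 10,0)
bne body: taken
$t4=M[208]=-4
$t4=(-4)&15=12
$t4=12+15=27
$t6=208+4=212
$t2=10-2=8
cmp $t2, 0  (cmp 8,0)
bne body: taken
$t4=M[212]=-6
$t4=(-6)&15=10
$t4=10+15=25
$t6=212+4=216
$t2=8-2=6
cmp $t2, 0  (cmp 6,0)
bne body: taken
$t4=M[216]=-6
$t4=(-6)&15=10
$t4=10+15=25
$t6=216+4=220
$t2=6-2=4
cmp $t2, 0  (cmp 4,0)
bne body: taken
$t4=M[220]=-1
$t4=(-1)&15=15
$t4=15+15=30
$t6=220+4=224
$t2=4-2=2
cmp $t2, 0  (cmp 2,0)
bne body: taken
$t4=M[224]=-3
$t4=(-3)&15=13
$t4=13+15=28
$t6=224+4=228
$t2=2-2=0
cmp $t2, 0  (cmp 0,0)
bne body: not taken
sw $t4, (216) → M[216]=28
halt.

28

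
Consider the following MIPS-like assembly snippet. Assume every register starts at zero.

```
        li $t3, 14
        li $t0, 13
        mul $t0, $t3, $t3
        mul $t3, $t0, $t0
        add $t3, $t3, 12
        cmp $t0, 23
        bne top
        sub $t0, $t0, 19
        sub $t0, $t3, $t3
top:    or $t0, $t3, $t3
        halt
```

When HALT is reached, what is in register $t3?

$t3=14
$t0=13
$t0=14*14=196
$t3=196*196=38416
$t3=38416+12=38428
cmp $t0, 23  (cmp 196,23)
bne top: taken
$t0=38428|38428=38428
halt.

38428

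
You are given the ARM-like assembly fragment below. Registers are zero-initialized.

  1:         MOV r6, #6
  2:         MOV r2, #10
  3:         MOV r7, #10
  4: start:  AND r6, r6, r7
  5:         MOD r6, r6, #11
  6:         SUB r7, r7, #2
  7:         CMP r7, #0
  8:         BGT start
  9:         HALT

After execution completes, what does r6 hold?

0

after MOV r6, #6: r6=6
after MOV r2, #10: r2=10
after MOV r7, #10: r7=10
after AND r6, r6, r7: r6=6&10=2
after MOD r6, r6, #11: r6=2%11=2
after SUB r7, r7, #2: r7=10-2=8
CMP r7, #0  (cmp 8,0)
BGT start: taken
after AND r6, r6, r7: r6=2&8=0
after MOD r6, r6, #11: r6=0%11=0
after SUB r7, r7, #2: r7=8-2=6
CMP r7, #0  (cmp 6,0)
BGT start: taken
after AND r6, r6, r7: r6=0&6=0
after MOD r6, r6, #11: r6=0%11=0
after SUB r7, r7, #2: r7=6-2=4
CMP r7, #0  (cmp 4,0)
BGT start: taken
after AND r6, r6, r7: r6=0&4=0
after MOD r6, r6, #11: r6=0%11=0
after SUB r7, r7, #2: r7=4-2=2
CMP r7, #0  (cmp 2,0)
BGT start: taken
after AND r6, r6, r7: r6=0&2=0
after MOD r6, r6, #11: r6=0%11=0
after SUB r7, r7, #2: r7=2-2=0
CMP r7, #0  (cmp 0,0)
BGT start: not taken
halt.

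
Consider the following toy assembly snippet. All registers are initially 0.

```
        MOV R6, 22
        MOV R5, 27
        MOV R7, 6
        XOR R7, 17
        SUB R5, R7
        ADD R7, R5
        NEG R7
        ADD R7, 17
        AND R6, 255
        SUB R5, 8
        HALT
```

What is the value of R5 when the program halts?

-4

after MOV R6, 22: R6=22
after MOV R5, 27: R5=27
after MOV R7, 6: R7=6
after XOR R7, 17: R7=6^17=23
after SUB R5, R7: R5=27-23=4
after ADD R7, R5: R7=23+4=27
after NEG R7: R7=-(27)=-27
after ADD R7, 17: R7=(-27)+17=-10
after AND R6, 255: R6=22&255=22
after SUB R5, 8: R5=4-8=-4
halt.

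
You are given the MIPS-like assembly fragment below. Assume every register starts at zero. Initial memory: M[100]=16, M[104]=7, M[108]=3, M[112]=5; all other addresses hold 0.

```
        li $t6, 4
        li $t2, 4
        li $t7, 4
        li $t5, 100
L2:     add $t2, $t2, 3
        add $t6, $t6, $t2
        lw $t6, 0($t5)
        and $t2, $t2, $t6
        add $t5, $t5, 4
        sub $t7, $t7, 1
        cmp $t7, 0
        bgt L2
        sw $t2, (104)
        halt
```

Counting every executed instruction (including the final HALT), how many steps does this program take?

li $t6, 4 → $t6=4
li $t2, 4 → $t2=4
li $t7, 4 → $t7=4
li $t5, 100 → $t5=100
add $t2, $t2, 3 → $t2=4+3=7
add $t6, $t6, $t2 → $t6=4+7=11
lw $t6, 0($t5) → $t6=M[100]=16
and $t2, $t2, $t6 → $t2=7&16=0
add $t5, $t5, 4 → $t5=100+4=104
sub $t7, $t7, 1 → $t7=4-1=3
cmp $t7, 0  (cmp 3,0)
bgt L2: taken
add $t2, $t2, 3 → $t2=0+3=3
add $t6, $t6, $t2 → $t6=16+3=19
lw $t6, 0($t5) → $t6=M[104]=7
and $t2, $t2, $t6 → $t2=3&7=3
add $t5, $t5, 4 → $t5=104+4=108
sub $t7, $t7, 1 → $t7=3-1=2
cmp $t7, 0  (cmp 2,0)
bgt L2: taken
add $t2, $t2, 3 → $t2=3+3=6
add $t6, $t6, $t2 → $t6=7+6=13
lw $t6, 0($t5) → $t6=M[108]=3
and $t2, $t2, $t6 → $t2=6&3=2
add $t5, $t5, 4 → $t5=108+4=112
sub $t7, $t7, 1 → $t7=2-1=1
cmp $t7, 0  (cmp 1,0)
bgt L2: taken
add $t2, $t2, 3 → $t2=2+3=5
add $t6, $t6, $t2 → $t6=3+5=8
lw $t6, 0($t5) → $t6=M[112]=5
and $t2, $t2, $t6 → $t2=5&5=5
add $t5, $t5, 4 → $t5=112+4=116
sub $t7, $t7, 1 → $t7=1-1=0
cmp $t7, 0  (cmp 0,0)
bgt L2: not taken
sw $t2, (104) → M[104]=5
halt.
Total executed instructions: 38.

38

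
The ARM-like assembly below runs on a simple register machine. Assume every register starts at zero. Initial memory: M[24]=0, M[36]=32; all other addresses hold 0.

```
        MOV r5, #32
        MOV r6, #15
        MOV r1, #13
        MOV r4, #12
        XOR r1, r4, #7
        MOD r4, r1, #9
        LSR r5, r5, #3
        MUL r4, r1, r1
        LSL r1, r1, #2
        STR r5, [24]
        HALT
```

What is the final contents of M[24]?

4

MOV r5, #32 → r5=32
MOV r6, #15 → r6=15
MOV r1, #13 → r1=13
MOV r4, #12 → r4=12
XOR r1, r4, #7 → r1=12^7=11
MOD r4, r1, #9 → r4=11%9=2
LSR r5, r5, #3 → r5=32>>3=4
MUL r4, r1, r1 → r4=11*11=121
LSL r1, r1, #2 → r1=11<<2=44
STR r5, [24] → M[24]=4
halt.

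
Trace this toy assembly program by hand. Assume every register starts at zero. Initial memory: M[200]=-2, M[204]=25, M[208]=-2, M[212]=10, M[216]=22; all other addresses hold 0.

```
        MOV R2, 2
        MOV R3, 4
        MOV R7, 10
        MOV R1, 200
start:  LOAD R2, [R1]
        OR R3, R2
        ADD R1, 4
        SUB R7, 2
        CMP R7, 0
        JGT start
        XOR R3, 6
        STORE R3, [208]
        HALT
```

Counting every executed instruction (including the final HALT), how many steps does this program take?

R2=2
R3=4
R7=10
R1=200
R2=M[200]=-2
R3=4|(-2)=-2
R1=200+4=204
R7=10-2=8
CMP R7, 0  (cmp 8,0)
JGT start: taken
R2=M[204]=25
R3=(-2)|25=-1
R1=204+4=208
R7=8-2=6
CMP R7, 0  (cmp 6,0)
JGT start: taken
R2=M[208]=-2
R3=(-1)|(-2)=-1
R1=208+4=212
R7=6-2=4
CMP R7, 0  (cmp 4,0)
JGT start: taken
R2=M[212]=10
R3=(-1)|10=-1
R1=212+4=216
R7=4-2=2
CMP R7, 0  (cmp 2,0)
JGT start: taken
R2=M[216]=22
R3=(-1)|22=-1
R1=216+4=220
R7=2-2=0
CMP R7, 0  (cmp 0,0)
JGT start: not taken
R3=(-1)^6=-7
STORE R3, [208] → M[208]=-7
halt.
Total executed instructions: 37.

37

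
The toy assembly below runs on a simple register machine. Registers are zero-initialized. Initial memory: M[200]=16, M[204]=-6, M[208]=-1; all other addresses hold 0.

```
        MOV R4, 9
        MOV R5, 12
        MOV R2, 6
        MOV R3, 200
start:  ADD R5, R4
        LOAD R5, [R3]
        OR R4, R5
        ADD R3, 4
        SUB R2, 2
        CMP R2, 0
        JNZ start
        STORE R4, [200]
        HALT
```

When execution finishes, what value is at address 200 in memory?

after MOV R4, 9: R4=9
after MOV R5, 12: R5=12
after MOV R2, 6: R2=6
after MOV R3, 200: R3=200
after ADD R5, R4: R5=12+9=21
after LOAD R5, [R3]: R5=M[200]=16
after OR R4, R5: R4=9|16=25
after ADD R3, 4: R3=200+4=204
after SUB R2, 2: R2=6-2=4
CMP R2, 0  (cmp 4,0)
JNZ start: taken
after ADD R5, R4: R5=16+25=41
after LOAD R5, [R3]: R5=M[204]=-6
after OR R4, R5: R4=25|(-6)=-5
after ADD R3, 4: R3=204+4=208
after SUB R2, 2: R2=4-2=2
CMP R2, 0  (cmp 2,0)
JNZ start: taken
after ADD R5, R4: R5=(-6)+(-5)=-11
after LOAD R5, [R3]: R5=M[208]=-1
after OR R4, R5: R4=(-5)|(-1)=-1
after ADD R3, 4: R3=208+4=212
after SUB R2, 2: R2=2-2=0
CMP R2, 0  (cmp 0,0)
JNZ start: not taken
STORE R4, [200] → M[200]=-1
halt.

-1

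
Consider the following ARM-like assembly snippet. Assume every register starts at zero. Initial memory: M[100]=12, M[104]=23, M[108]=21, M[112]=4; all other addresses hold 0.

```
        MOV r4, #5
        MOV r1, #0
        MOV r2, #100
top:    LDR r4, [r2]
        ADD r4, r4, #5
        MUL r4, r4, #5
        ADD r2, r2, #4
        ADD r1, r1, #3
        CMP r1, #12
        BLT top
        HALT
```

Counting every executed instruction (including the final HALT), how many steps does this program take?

32

MOV r4, #5 → r4=5
MOV r1, #0 → r1=0
MOV r2, #100 → r2=100
LDR r4, [r2] → r4=M[100]=12
ADD r4, r4, #5 → r4=12+5=17
MUL r4, r4, #5 → r4=17*5=85
ADD r2, r2, #4 → r2=100+4=104
ADD r1, r1, #3 → r1=0+3=3
CMP r1, #12  (cmp 3,12)
BLT top: taken
LDR r4, [r2] → r4=M[104]=23
ADD r4, r4, #5 → r4=23+5=28
MUL r4, r4, #5 → r4=28*5=140
ADD r2, r2, #4 → r2=104+4=108
ADD r1, r1, #3 → r1=3+3=6
CMP r1, #12  (cmp 6,12)
BLT top: taken
LDR r4, [r2] → r4=M[108]=21
ADD r4, r4, #5 → r4=21+5=26
MUL r4, r4, #5 → r4=26*5=130
ADD r2, r2, #4 → r2=108+4=112
ADD r1, r1, #3 → r1=6+3=9
CMP r1, #12  (cmp 9,12)
BLT top: taken
LDR r4, [r2] → r4=M[112]=4
ADD r4, r4, #5 → r4=4+5=9
MUL r4, r4, #5 → r4=9*5=45
ADD r2, r2, #4 → r2=112+4=116
ADD r1, r1, #3 → r1=9+3=12
CMP r1, #12  (cmp 12,12)
BLT top: not taken
halt.
Total executed instructions: 32.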